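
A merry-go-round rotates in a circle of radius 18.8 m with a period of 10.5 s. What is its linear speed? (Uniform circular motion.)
v = 2πr/T = 2π×18.8/10.5 = 11.25 m/s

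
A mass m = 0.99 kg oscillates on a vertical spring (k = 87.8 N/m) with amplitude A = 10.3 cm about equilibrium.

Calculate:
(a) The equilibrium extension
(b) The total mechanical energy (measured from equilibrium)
x_eq = mg/k = 0.99×9.81/87.8 = 0.1106 m = 11.06 cm
E = ½kA² = ½×87.8×(0.103)² = 0.4657 J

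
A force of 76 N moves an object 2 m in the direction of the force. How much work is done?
W = Fd = 76×2 = 152.0 J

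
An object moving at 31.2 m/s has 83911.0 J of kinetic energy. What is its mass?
KE = ½mv² → m = 2KE/v² = 2×83911.0/31.2² = 172.4 kg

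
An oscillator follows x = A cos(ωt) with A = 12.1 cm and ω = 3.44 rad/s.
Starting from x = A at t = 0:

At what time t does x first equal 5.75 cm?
cos(ωt) = x/A = 5.75/12.1 = 0.4752
ωt = arccos(0.4752) = 1.076 rad
t = 1.076/3.44 = 0.3127 s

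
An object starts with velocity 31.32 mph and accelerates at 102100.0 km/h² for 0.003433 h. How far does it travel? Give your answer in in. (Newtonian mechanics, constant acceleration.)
d = v₀t + ½at² (with unit conversion) = 30500.0 in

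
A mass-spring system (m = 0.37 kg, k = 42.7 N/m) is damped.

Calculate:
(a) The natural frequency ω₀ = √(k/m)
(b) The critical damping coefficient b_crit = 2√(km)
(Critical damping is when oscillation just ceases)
ω₀ = √(k/m) = √(42.7/0.37) = 10.74 rad/s
b_crit = 2√(km) = 2√(42.7×0.37) = 7.95 kg/s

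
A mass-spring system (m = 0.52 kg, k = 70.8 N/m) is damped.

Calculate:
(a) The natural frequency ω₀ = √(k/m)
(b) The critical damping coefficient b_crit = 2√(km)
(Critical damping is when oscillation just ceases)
ω₀ = √(k/m) = √(70.8/0.52) = 11.67 rad/s
b_crit = 2√(km) = 2√(70.8×0.52) = 12.14 kg/s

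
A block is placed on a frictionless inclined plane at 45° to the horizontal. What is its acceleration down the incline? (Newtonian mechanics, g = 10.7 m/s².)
a = g sin(θ) = 10.7 × sin(45°) = 10.7 × 0.7071 = 7.57 m/s²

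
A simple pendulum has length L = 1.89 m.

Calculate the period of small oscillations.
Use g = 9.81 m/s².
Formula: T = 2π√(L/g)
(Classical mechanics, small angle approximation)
T = 2π√(L/g) = 2π√(1.89/9.81) = 2.758 s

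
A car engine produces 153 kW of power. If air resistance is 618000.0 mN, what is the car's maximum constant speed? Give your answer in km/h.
P = Fv → v = P/F = 153000 W / 618 N = 247.6 m/s = 891.3 km/h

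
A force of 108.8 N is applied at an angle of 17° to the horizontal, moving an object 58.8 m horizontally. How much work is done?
W = Fd cosθ = 108.8×58.8×cos(17°) = 6117.9 J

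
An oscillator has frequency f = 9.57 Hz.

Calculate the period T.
T = 1/f = 1/9.57 = 0.1045 s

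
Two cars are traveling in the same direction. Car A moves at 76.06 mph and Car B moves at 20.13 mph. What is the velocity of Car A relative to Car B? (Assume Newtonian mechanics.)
v_rel = v_A - v_B = 76.06 - 20.13 = 55.93 mph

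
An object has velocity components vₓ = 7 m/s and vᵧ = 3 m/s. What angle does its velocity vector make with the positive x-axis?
θ = arctan(vᵧ/vₓ) = arctan(3/7) = 23.2°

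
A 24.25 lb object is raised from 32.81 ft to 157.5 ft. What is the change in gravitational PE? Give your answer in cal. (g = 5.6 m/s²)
ΔPE = mg(h₂ − h₁) = 11 kg × 5.6 m/s² × (48.01 − 10) m = 2341 J = 559.5 cal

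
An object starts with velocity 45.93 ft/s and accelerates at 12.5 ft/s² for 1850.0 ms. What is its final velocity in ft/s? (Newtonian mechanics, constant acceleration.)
v = v₀ + at (with unit conversion) = 69.05 ft/s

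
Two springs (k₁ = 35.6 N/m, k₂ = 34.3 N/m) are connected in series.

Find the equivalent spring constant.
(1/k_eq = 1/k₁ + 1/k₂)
1/k_eq = 1/35.6 + 1/34.3 = 0.057244; k_eq = 17.47 N/m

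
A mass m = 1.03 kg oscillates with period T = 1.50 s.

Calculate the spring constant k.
T = 2π√(m/k) → k = m(2π/T)² = 1.03×(2π/1.5)² = 18.07 N/m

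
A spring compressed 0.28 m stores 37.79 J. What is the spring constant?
PE = ½kx² → k = 2PE/x² = 2×37.79/0.28² = 964.0 N/m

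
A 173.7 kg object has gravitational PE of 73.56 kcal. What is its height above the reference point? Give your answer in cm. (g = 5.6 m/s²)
PE = mgh → h = PE/(mg) = 3.078e+05 J / (173.7 kg × 5.6 m/s²) = 316.4 m = 31640.0 cm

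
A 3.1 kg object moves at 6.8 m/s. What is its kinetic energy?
KE = ½mv² = ½×3.1×6.8² = 71.672 J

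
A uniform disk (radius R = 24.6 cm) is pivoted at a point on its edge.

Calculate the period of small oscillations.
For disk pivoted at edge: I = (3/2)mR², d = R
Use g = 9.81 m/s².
I/m = (3/2)R² = 0.09077 m²; d = R = 0.246 m
T = 2π√((3/2)R²/(gR)) = 2π√(3R/(2g)) = 1.219 s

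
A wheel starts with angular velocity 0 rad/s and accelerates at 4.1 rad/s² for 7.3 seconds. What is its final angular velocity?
ω = ω₀ + αt = 0 + 4.1 × 7.3 = 29.93 rad/s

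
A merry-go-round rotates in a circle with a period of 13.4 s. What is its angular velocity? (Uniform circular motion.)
ω = 2π/T = 2π/13.4 = 0.4689 rad/s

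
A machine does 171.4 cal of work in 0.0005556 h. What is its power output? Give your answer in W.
P = W/t = 717.1 J / 2 s = 358.5 W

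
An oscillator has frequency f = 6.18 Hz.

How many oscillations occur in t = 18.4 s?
n = f×t = 6.18×18.4 = 113.7 oscillations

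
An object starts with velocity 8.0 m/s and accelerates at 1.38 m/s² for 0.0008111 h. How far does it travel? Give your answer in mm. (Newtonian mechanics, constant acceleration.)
d = v₀t + ½at² (with unit conversion) = 29240.0 mm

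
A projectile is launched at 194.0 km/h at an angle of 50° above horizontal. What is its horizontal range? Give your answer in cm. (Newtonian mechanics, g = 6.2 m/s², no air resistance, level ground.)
R = v₀² sin(2θ) / g (with unit conversion) = 46130.0 cm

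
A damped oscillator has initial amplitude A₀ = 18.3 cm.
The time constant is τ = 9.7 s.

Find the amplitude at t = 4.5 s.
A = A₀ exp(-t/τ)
A = A₀ exp(−t/τ) = 18.3×exp(−4.5/9.7) = 11.51 cm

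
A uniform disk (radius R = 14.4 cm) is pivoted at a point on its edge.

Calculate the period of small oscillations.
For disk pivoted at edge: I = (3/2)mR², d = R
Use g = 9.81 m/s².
I/m = (3/2)R² = 0.0311 m²; d = R = 0.144 m
T = 2π√((3/2)R²/(gR)) = 2π√(3R/(2g)) = 0.9323 s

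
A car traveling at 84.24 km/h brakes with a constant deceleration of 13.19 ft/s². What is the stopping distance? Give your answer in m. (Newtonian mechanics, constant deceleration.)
d = v₀² / (2a) (with unit conversion) = 68.1 m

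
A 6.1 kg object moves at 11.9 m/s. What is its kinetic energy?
KE = ½mv² = ½×6.1×11.9² = 431.9105 J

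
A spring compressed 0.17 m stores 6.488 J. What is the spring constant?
PE = ½kx² → k = 2PE/x² = 2×6.488/0.17² = 449.0 N/m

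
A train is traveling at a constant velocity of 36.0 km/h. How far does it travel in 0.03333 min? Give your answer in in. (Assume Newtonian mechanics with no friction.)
d = vt (with unit conversion) = 787.3 in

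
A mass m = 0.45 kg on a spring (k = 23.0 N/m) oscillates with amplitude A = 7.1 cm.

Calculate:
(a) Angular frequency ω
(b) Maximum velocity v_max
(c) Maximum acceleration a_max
ω = √(k/m) = √(23.0/0.45) = 7.149 rad/s
v_max = ωA = 7.149×0.071 = 0.5076 m/s
a_max = ω²A = 7.149²×0.071 = 3.629 m/s²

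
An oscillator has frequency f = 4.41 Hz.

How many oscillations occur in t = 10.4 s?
n = f×t = 4.41×10.4 = 45.86 oscillations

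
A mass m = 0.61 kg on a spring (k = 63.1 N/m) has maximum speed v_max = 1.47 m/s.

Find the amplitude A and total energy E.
½mv²_max = ½kA² → A = v_max√(m/k) = 1.47×√(0.61/63.1) = 0.1445 m = 14.45 cm
E = ½mv²_max = ½×0.61×1.47² = 0.6591 J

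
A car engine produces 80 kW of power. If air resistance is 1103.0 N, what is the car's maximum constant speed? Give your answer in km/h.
P = Fv → v = P/F = 80000 W / 1103 N = 72.53 m/s = 261.1 km/h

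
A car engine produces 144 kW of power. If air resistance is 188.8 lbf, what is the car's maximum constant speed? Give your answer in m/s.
P = Fv → v = P/F = 144000 W / 839.8 N = 171.5 m/s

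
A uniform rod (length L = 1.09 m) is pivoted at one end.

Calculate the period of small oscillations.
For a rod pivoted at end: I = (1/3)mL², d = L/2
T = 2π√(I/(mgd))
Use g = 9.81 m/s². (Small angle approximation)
I/m = (1/3)L² = 0.396 m²; d = L/2 = 0.545 m
T = 2π√(I/(mgd)) = 2π√(0.396/(9.81×0.545)) = 1.71 s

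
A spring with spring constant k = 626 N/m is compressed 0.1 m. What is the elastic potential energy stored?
PE = ½kx² = ½×626×0.1² = 3.13 J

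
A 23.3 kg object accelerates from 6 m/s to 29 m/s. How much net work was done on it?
W_net = ΔKE = ½m(v₂² − v₁²) = ½×23.3×(29² − 6²) = 9378.25 J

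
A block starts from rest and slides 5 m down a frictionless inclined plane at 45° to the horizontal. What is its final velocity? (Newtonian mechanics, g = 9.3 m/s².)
a = g sin(θ) = 9.3 × sin(45°) = 6.58 m/s²
v = √(2ad) = √(2 × 6.58 × 5) = 8.11 m/s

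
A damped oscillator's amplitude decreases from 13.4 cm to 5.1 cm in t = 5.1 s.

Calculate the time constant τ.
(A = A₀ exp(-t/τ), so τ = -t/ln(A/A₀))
A/A₀ = 5.1/13.4 = 0.3806; ln(A/A₀) = -0.966
τ = −t/ln(A/A₀) = −5.1/-0.966 = 5.279 s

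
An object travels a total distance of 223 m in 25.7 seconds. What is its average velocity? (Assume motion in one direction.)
v_avg = Δd / Δt = 223 / 25.7 = 8.68 m/s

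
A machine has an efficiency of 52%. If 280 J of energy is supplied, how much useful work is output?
W_out = η × W_in = 0.52 × 280 = 145.6 J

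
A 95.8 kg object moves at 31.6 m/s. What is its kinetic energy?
KE = ½mv² = ½×95.8×31.6² = 47831.02 J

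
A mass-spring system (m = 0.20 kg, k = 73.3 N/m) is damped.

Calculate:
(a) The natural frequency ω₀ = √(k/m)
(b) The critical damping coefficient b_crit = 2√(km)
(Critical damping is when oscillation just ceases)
ω₀ = √(k/m) = √(73.3/0.2) = 19.14 rad/s
b_crit = 2√(km) = 2√(73.3×0.2) = 7.658 kg/s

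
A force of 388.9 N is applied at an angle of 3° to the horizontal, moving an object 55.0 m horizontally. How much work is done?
W = Fd cosθ = 388.9×55.0×cos(3°) = 21360.0 J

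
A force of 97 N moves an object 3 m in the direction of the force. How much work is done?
W = Fd = 97×3 = 291.0 J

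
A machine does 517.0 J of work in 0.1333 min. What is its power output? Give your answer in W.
P = W/t = 517 J / 7.998 s = 64.64 W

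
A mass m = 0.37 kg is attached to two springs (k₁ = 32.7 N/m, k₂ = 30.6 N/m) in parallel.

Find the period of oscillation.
k_eq = k₁+k₂ = 63.3 N/m
T = 2π√(m/k_eq) = 2π√(0.37/63.3) = 0.4804 s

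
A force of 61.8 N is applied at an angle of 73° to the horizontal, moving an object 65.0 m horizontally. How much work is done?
W = Fd cosθ = 61.8×65.0×cos(73°) = 1174.5 J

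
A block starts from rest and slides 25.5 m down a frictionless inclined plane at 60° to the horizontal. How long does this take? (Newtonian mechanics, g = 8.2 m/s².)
a = g sin(θ) = 8.2 × sin(60°) = 7.1 m/s²
t = √(2d/a) = √(2 × 25.5 / 7.1) = 2.68 s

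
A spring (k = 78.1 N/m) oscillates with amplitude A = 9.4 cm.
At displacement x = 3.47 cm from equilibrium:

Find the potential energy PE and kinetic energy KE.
E_total = ½kA² = ½×78.1×(0.094)² = 0.345 J
PE = ½kx² = ½×78.1×(0.0347)² = 0.04702 J
KE = E_total − PE = 0.298 J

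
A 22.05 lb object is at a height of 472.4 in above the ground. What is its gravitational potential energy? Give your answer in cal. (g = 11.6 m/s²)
PE = mgh = 10 kg × 11.6 m/s² × 12 m = 1392 J = 332.7 cal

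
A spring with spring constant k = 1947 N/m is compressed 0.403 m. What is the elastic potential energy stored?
PE = ½kx² = ½×1947×0.403² = 158.1 J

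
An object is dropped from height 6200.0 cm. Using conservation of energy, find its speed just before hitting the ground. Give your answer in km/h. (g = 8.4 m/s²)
mgh = ½mv² → v = √(2gh) = √(2×8.4×62) = 32.27 m/s = 116.2 km/h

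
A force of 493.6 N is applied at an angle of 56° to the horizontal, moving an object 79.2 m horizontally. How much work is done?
W = Fd cosθ = 493.6×79.2×cos(56°) = 21861.0 J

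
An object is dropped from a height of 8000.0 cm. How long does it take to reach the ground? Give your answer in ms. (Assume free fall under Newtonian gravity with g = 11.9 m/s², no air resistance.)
t = √(2h/g) (with unit conversion) = 3667.0 ms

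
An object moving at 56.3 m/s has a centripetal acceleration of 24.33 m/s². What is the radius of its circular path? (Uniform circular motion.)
r = v²/a_c = 56.3²/24.33 = 130.28 m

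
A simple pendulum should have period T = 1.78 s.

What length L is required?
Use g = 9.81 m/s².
T = 2π√(L/g) → L = g(T/2π)² = 9.81×(1.78/2π)² = 0.7873 m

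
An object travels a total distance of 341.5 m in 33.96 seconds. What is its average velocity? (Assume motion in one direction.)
v_avg = Δd / Δt = 341.5 / 33.96 = 10.06 m/s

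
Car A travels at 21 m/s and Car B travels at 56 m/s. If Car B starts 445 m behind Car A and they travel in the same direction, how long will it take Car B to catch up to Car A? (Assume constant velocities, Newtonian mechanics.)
Relative speed: v_rel = 56 - 21 = 35 m/s
Time to catch: t = d₀/v_rel = 445/35 = 12.71 s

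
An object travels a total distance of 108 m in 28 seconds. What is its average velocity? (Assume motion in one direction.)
v_avg = Δd / Δt = 108 / 28 = 3.86 m/s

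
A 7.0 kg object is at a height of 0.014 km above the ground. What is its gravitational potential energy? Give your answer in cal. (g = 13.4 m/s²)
PE = mgh = 7 kg × 13.4 m/s² × 14 m = 1313 J = 313.9 cal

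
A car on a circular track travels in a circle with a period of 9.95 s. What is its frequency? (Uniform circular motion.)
f = 1/T = 1/9.95 = 0.1005 Hz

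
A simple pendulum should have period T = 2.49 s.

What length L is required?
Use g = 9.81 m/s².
T = 2π√(L/g) → L = g(T/2π)² = 9.81×(2.49/2π)² = 1.541 m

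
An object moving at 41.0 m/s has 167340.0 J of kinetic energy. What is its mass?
KE = ½mv² → m = 2KE/v² = 2×167340.0/41.0² = 199.1 kg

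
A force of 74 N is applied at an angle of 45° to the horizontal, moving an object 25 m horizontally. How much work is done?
W = Fd cosθ = 74×25×cos(45°) = 1308.1 J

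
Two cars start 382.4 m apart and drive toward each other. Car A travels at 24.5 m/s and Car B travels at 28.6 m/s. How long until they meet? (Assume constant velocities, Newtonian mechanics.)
Combined speed: v_combined = 24.5 + 28.6 = 53.1 m/s
Time to meet: t = d/53.1 = 382.4/53.1 = 7.2 s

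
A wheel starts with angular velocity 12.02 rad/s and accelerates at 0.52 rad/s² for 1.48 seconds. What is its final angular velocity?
ω = ω₀ + αt = 12.02 + 0.52 × 1.48 = 12.79 rad/s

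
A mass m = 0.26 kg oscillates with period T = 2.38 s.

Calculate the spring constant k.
T = 2π√(m/k) → k = m(2π/T)² = 0.26×(2π/2.38)² = 1.812 N/m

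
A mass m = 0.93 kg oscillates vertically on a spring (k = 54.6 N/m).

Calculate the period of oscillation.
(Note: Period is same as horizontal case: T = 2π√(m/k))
T = 2π√(m/k) = 2π√(0.93/54.6) = 0.82 s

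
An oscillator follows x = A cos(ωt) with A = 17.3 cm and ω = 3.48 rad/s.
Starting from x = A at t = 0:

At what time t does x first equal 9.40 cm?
cos(ωt) = x/A = 9.4/17.3 = 0.5434
ωt = arccos(0.5434) = 0.9964 rad
t = 0.9964/3.48 = 0.2863 s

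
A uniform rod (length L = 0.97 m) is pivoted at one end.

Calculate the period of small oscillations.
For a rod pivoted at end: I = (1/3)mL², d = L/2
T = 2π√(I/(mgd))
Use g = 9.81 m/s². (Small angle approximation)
I/m = (1/3)L² = 0.3136 m²; d = L/2 = 0.485 m
T = 2π√(I/(mgd)) = 2π√(0.3136/(9.81×0.485)) = 1.613 s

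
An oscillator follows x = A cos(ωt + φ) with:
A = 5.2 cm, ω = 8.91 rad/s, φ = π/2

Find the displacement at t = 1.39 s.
x = A cos(ωt + φ) = 5.2×cos(8.91×1.39 + π/2) = 0.9385 cm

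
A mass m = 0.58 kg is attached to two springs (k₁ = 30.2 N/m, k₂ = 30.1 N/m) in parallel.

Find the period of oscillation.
k_eq = k₁+k₂ = 60.3 N/m
T = 2π√(m/k_eq) = 2π√(0.58/60.3) = 0.6162 s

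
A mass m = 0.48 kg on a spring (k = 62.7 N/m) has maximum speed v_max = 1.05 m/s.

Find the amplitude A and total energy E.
½mv²_max = ½kA² → A = v_max√(m/k) = 1.05×√(0.48/62.7) = 0.09187 m = 9.187 cm
E = ½mv²_max = ½×0.48×1.05² = 0.2646 J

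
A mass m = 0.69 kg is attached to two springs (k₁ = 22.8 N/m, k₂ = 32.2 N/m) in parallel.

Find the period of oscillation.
k_eq = k₁+k₂ = 55 N/m
T = 2π√(m/k_eq) = 2π√(0.69/55) = 0.7038 s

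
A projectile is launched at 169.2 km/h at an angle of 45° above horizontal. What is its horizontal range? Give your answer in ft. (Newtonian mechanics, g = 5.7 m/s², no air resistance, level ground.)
R = v₀² sin(2θ) / g (with unit conversion) = 1271.0 ft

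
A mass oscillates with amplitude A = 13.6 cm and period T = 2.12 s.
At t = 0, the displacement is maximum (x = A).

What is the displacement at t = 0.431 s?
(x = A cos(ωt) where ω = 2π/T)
ω = 2π/T = 2π/2.12 = 2.964 rad/s
x = A cos(ωt) = 13.6×cos(2.964×0.431) = 3.933 cm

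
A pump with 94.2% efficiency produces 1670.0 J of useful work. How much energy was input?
W_in = W_out/η = 1670.0/0.942 = 1772.8 J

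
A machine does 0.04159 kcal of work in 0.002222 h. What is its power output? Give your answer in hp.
P = W/t = 174 J / 7.999 s = 21.75 W = 0.02917 hp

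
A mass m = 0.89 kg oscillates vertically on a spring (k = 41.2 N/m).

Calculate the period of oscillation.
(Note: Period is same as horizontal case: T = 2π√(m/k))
T = 2π√(m/k) = 2π√(0.89/41.2) = 0.9235 s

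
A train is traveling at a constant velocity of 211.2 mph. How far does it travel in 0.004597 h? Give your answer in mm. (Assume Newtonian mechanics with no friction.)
d = vt (with unit conversion) = 1562000.0 mm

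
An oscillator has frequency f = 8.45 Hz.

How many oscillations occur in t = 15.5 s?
n = f×t = 8.45×15.5 = 131 oscillations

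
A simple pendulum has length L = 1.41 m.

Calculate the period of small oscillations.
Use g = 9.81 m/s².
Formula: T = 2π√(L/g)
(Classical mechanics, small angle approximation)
T = 2π√(L/g) = 2π√(1.41/9.81) = 2.382 s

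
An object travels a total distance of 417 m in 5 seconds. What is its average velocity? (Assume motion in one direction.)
v_avg = Δd / Δt = 417 / 5 = 83.4 m/s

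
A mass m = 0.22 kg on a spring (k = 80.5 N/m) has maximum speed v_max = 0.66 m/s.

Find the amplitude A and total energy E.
½mv²_max = ½kA² → A = v_max√(m/k) = 0.66×√(0.22/80.5) = 0.0345 m = 3.45 cm
E = ½mv²_max = ½×0.22×0.66² = 0.04792 J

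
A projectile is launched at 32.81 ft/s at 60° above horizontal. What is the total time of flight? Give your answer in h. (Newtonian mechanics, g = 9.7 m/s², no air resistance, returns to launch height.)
T = 2v₀sin(θ)/g (with unit conversion) = 0.000496 h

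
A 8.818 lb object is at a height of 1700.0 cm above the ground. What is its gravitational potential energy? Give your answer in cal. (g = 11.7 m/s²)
PE = mgh = 4 kg × 11.7 m/s² × 17 m = 795.6 J = 190.1 cal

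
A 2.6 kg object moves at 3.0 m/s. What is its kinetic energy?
KE = ½mv² = ½×2.6×3.0² = 11.7 J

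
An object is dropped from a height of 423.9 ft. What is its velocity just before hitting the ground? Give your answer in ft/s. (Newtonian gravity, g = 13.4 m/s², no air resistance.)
v = √(2gh) (with unit conversion) = 193.1 ft/s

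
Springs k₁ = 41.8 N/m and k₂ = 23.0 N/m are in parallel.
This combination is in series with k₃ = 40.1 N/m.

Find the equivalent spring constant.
k₁₂ = k₁ + k₂ = 64.8 N/m (parallel)
1/k_eq = 1/k₁₂ + 1/k₃ → k_eq = 24.77 N/m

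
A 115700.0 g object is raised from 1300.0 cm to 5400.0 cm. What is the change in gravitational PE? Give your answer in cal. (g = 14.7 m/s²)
ΔPE = mg(h₂ − h₁) = 115.7 kg × 14.7 m/s² × (54 − 13) m = 6.973e+04 J = 16670.0 cal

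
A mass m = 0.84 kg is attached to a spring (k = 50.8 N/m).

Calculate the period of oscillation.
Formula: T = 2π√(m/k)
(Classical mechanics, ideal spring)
T = 2π√(m/k) = 2π√(0.84/50.8) = 0.808 s; f = 1/T = 1.238 Hz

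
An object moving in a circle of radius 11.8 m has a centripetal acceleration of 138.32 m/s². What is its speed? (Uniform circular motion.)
v = √(a_c × r) = √(138.32 × 11.8) = 40.4 m/s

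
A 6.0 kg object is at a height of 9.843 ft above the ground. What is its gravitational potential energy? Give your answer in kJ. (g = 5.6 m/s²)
PE = mgh = 6 kg × 5.6 m/s² × 3 m = 100.8 J = 0.1008 kJ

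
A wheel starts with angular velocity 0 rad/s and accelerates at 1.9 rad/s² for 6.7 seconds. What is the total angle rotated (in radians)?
θ = ω₀t + ½αt² = 0×6.7 + ½×1.9×6.7² = 42.65 rad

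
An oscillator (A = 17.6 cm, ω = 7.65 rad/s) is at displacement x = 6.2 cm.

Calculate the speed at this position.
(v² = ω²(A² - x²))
v = ω√(A² − x²) = 7.65×√(0.176² − 0.062²) = 1.26 m/s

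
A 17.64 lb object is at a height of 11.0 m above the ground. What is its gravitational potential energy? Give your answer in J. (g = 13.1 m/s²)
PE = mgh = 8.001 kg × 13.1 m/s² × 11 m = 1153 J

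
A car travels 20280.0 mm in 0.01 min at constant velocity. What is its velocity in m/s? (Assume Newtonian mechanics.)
v = d/t (with unit conversion) = 33.8 m/s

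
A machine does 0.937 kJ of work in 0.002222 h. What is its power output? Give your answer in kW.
P = W/t = 937 J / 7.999 s = 117.1 W = 0.1171 kW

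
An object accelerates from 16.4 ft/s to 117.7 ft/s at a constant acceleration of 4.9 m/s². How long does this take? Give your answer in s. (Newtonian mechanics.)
t = (v - v₀)/a (with unit conversion) = 6.301 s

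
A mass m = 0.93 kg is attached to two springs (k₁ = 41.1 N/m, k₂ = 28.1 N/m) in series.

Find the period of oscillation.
k_eq = k₁k₂/(k₁+k₂) = 16.69 N/m
T = 2π√(m/k_eq) = 2π√(0.93/16.69) = 1.483 s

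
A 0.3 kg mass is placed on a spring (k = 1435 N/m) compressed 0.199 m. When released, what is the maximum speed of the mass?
½kx² = ½mv² → v = x√(k/m) = 0.199×√(1435/0.3) = 13.76 m/s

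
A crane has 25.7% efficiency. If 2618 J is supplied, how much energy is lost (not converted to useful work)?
W_out = η × W_in = 0.257×2618 = 672.83 J
W_lost = W_in − W_out = 2618 − 672.83 = 1945.2 J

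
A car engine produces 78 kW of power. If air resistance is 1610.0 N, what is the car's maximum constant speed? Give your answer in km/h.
P = Fv → v = P/F = 78000 W / 1610 N = 48.45 m/s = 174.4 km/h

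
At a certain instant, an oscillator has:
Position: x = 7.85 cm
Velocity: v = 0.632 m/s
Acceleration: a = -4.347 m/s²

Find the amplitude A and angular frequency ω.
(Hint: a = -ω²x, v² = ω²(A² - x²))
a = −ω²x → ω = √(|a|/x) = √(4.347/0.0785) = 7.441 rad/s
v² = ω²(A² − x²) → A = √(x² + v²/ω²) = √(0.0785² + 0.632²/7.441²) = 0.1157 m = 11.57 cm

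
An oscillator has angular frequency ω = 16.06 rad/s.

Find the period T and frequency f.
T = 2π/ω = 2π/16.06 = 0.3912 s; f = ω/2π = 2.556 Hz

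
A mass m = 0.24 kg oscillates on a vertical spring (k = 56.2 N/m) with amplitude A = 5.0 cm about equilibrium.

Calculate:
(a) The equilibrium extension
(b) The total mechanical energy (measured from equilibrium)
x_eq = mg/k = 0.24×9.81/56.2 = 0.04189 m = 4.189 cm
E = ½kA² = ½×56.2×(0.05)² = 0.07025 J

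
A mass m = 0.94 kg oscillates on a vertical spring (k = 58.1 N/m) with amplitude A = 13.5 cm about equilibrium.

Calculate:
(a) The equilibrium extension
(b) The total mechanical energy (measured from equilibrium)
x_eq = mg/k = 0.94×9.81/58.1 = 0.1587 m = 15.87 cm
E = ½kA² = ½×58.1×(0.135)² = 0.5294 J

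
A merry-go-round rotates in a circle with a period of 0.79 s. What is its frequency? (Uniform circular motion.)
f = 1/T = 1/0.79 = 1.2658 Hz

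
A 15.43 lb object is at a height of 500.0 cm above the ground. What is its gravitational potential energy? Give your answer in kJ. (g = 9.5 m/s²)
PE = mgh = 6.999 kg × 9.5 m/s² × 5 m = 332.4 J = 0.3324 kJ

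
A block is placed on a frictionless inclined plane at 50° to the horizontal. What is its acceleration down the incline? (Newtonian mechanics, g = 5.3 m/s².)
a = g sin(θ) = 5.3 × sin(50°) = 5.3 × 0.766 = 4.06 m/s²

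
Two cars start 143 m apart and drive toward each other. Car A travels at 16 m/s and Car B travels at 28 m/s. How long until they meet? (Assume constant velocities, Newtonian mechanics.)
Combined speed: v_combined = 16 + 28 = 44 m/s
Time to meet: t = d/44 = 143/44 = 3.25 s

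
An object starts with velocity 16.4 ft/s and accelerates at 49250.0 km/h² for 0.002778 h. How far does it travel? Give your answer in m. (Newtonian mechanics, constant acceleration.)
d = v₀t + ½at² (with unit conversion) = 240.0 m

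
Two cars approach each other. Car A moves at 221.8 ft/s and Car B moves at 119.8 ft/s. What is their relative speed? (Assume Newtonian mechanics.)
v_rel = v_A + v_B = 221.8 + 119.8 = 341.6 ft/s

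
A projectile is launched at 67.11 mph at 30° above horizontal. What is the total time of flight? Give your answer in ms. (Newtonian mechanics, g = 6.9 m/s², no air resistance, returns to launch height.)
T = 2v₀sin(θ)/g (with unit conversion) = 4348.0 ms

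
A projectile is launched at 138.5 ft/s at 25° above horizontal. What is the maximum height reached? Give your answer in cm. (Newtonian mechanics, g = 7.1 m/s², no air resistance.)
H = v₀²sin²(θ)/(2g) (with unit conversion) = 2241.0 cm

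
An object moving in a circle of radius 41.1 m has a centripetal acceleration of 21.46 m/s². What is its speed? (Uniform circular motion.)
v = √(a_c × r) = √(21.46 × 41.1) = 29.7 m/s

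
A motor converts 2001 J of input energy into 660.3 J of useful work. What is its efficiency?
η = W_out/W_in = 660.3/2001 = 0.33 = 33.0%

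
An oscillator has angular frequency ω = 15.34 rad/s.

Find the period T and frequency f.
T = 2π/ω = 2π/15.34 = 0.4096 s; f = ω/2π = 2.441 Hz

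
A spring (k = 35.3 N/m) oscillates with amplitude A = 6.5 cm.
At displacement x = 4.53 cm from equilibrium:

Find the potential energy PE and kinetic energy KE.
E_total = ½kA² = ½×35.3×(0.065)² = 0.07457 J
PE = ½kx² = ½×35.3×(0.0453)² = 0.03622 J
KE = E_total − PE = 0.03835 J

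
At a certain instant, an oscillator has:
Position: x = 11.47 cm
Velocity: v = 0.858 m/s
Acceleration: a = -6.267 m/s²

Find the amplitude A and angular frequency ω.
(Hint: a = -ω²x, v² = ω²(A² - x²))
a = −ω²x → ω = √(|a|/x) = √(6.267/0.1147) = 7.392 rad/s
v² = ω²(A² − x²) → A = √(x² + v²/ω²) = √(0.1147² + 0.858²/7.392²) = 0.1632 m = 16.32 cm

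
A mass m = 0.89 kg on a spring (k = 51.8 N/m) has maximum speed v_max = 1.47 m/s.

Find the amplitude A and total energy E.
½mv²_max = ½kA² → A = v_max√(m/k) = 1.47×√(0.89/51.8) = 0.1927 m = 19.27 cm
E = ½mv²_max = ½×0.89×1.47² = 0.9616 J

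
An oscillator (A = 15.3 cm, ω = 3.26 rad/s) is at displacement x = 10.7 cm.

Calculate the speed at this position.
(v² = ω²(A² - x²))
v = ω√(A² − x²) = 3.26×√(0.153² − 0.107²) = 0.3565 m/s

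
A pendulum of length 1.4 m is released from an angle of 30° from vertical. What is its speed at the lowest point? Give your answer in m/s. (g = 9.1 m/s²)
h = L(1 − cosθ) = 1.4×(1 − cos30°) = 0.1876 m
v = √(2gh) = √(2×9.1×0.1876) = 1.848 m/s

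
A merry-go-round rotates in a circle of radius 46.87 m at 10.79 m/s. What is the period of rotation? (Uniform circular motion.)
T = 2πr/v = 2π×46.87/10.79 = 27.29 s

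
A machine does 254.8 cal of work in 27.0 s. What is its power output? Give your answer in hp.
P = W/t = 1066 J / 27 s = 39.48 W = 0.05295 hp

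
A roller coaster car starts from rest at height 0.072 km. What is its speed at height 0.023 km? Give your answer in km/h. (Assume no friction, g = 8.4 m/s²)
mgh₁ = ½mv₂² + mgh₂ → v₂ = √(2g(h₁−h₂)) = √(2×8.4×(72−23)) = 28.69 m/s = 103.3 km/h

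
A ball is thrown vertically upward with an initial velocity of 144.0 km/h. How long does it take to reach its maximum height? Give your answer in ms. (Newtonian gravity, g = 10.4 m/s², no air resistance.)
t_up = v₀/g (with unit conversion) = 3846.0 ms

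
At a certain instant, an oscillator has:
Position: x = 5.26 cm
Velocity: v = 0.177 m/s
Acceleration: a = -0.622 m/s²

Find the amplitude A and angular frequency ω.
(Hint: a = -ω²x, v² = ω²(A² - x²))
a = −ω²x → ω = √(|a|/x) = √(0.622/0.0526) = 3.439 rad/s
v² = ω²(A² − x²) → A = √(x² + v²/ω²) = √(0.0526² + 0.177²/3.439²) = 0.07359 m = 7.359 cm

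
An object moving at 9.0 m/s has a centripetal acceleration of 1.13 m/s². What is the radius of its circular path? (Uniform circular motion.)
r = v²/a_c = 9.0²/1.13 = 71.68 m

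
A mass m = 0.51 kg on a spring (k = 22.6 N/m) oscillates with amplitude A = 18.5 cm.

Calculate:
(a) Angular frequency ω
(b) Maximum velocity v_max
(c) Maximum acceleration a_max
ω = √(k/m) = √(22.6/0.51) = 6.657 rad/s
v_max = ωA = 6.657×0.185 = 1.232 m/s
a_max = ω²A = 6.657²×0.185 = 8.198 m/s²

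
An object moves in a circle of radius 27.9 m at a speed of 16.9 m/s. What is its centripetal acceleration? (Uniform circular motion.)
a_c = v²/r = 16.9²/27.9 = 285.61/27.9 = 10.24 m/s²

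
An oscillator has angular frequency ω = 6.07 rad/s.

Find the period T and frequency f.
T = 2π/ω = 2π/6.07 = 1.035 s; f = ω/2π = 0.9661 Hz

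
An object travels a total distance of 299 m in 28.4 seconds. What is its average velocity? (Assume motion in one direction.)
v_avg = Δd / Δt = 299 / 28.4 = 10.53 m/s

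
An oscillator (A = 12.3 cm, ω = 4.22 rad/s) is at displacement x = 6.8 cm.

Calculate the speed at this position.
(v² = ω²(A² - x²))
v = ω√(A² − x²) = 4.22×√(0.123² − 0.068²) = 0.4325 m/s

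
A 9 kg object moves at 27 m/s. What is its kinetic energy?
KE = ½mv² = ½×9×27² = 3280.5 J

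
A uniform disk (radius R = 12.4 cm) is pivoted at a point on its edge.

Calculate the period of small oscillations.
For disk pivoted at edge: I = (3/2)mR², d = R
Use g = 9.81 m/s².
I/m = (3/2)R² = 0.02306 m²; d = R = 0.124 m
T = 2π√((3/2)R²/(gR)) = 2π√(3R/(2g)) = 0.8652 s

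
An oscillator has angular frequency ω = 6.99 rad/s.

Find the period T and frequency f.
T = 2π/ω = 2π/6.99 = 0.8989 s; f = ω/2π = 1.112 Hz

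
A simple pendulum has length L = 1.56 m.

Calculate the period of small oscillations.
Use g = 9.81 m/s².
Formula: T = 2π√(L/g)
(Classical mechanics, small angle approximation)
T = 2π√(L/g) = 2π√(1.56/9.81) = 2.506 s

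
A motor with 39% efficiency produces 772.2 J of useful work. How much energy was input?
W_in = W_out/η = 772.2/0.39 = 1980.0 J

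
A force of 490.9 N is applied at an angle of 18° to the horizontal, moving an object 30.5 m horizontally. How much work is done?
W = Fd cosθ = 490.9×30.5×cos(18°) = 14240.0 J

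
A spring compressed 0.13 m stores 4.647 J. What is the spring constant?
PE = ½kx² → k = 2PE/x² = 2×4.647/0.13² = 549.9 N/m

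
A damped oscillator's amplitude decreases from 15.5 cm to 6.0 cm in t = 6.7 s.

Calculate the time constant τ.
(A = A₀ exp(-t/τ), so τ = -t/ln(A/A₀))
A/A₀ = 6.0/15.5 = 0.3871; ln(A/A₀) = -0.9491
τ = −t/ln(A/A₀) = −6.7/-0.9491 = 7.059 s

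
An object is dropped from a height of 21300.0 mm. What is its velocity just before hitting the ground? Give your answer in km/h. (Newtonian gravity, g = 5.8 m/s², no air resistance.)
v = √(2gh) (with unit conversion) = 56.59 km/h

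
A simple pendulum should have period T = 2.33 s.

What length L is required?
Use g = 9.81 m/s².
T = 2π√(L/g) → L = g(T/2π)² = 9.81×(2.33/2π)² = 1.349 m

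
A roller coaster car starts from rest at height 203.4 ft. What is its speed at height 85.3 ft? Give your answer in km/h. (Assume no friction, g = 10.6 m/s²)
mgh₁ = ½mv₂² + mgh₂ → v₂ = √(2g(h₁−h₂)) = √(2×10.6×(62−26)) = 27.62 m/s = 99.45 km/h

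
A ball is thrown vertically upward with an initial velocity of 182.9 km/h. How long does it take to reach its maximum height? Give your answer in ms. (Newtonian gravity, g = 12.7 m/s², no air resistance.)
t_up = v₀/g (with unit conversion) = 4000.0 ms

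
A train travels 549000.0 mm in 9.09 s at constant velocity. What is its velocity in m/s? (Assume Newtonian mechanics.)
v = d/t (with unit conversion) = 60.4 m/s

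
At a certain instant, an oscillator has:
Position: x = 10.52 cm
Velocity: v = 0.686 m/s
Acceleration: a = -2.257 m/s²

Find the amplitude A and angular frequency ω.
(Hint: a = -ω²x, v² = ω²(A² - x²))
a = −ω²x → ω = √(|a|/x) = √(2.257/0.1052) = 4.632 rad/s
v² = ω²(A² − x²) → A = √(x² + v²/ω²) = √(0.1052² + 0.686²/4.632²) = 0.1817 m = 18.17 cm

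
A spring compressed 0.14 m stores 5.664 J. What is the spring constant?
PE = ½kx² → k = 2PE/x² = 2×5.664/0.14² = 578.0 N/m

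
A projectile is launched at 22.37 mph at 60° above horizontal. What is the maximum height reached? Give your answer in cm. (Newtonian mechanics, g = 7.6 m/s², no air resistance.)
H = v₀²sin²(θ)/(2g) (with unit conversion) = 493.4 cm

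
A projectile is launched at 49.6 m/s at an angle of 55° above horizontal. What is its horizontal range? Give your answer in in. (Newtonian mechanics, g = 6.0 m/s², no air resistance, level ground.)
R = v₀² sin(2θ) / g (with unit conversion) = 15170.0 in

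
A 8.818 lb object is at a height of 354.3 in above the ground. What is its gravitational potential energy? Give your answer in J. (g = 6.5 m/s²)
PE = mgh = 4 kg × 6.5 m/s² × 8.999 m = 234 J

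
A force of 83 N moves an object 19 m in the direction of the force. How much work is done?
W = Fd = 83×19 = 1577.0 J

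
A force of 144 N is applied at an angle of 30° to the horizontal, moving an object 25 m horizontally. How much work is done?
W = Fd cosθ = 144×25×cos(30°) = 3117.7 J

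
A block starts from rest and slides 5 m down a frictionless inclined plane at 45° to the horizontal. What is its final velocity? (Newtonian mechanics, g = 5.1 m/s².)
a = g sin(θ) = 5.1 × sin(45°) = 3.61 m/s²
v = √(2ad) = √(2 × 3.61 × 5) = 6.01 m/s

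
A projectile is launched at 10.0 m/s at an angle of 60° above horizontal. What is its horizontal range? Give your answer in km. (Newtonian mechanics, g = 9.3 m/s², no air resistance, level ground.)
R = v₀² sin(2θ) / g (with unit conversion) = 0.009312 km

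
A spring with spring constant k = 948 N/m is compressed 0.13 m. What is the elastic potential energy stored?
PE = ½kx² = ½×948×0.13² = 8.011 J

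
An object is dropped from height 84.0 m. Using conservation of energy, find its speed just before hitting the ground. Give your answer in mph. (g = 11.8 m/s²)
mgh = ½mv² → v = √(2gh) = √(2×11.8×84) = 44.52 m/s = 99.6 mph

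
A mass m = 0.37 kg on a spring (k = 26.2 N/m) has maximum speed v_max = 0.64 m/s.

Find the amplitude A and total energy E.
½mv²_max = ½kA² → A = v_max√(m/k) = 0.64×√(0.37/26.2) = 0.07606 m = 7.606 cm
E = ½mv²_max = ½×0.37×0.64² = 0.07578 J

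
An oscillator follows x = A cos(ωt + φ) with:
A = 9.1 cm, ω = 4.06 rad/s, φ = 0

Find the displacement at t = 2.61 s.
x = A cos(ωt + φ) = 9.1×cos(4.06×2.61 + 0) = -3.535 cm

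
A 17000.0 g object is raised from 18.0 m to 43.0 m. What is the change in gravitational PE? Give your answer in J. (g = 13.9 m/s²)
ΔPE = mg(h₂ − h₁) = 17 kg × 13.9 m/s² × (43 − 18) m = 5908 J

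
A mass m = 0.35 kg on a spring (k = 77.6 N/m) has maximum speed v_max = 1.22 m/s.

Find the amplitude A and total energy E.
½mv²_max = ½kA² → A = v_max√(m/k) = 1.22×√(0.35/77.6) = 0.08193 m = 8.193 cm
E = ½mv²_max = ½×0.35×1.22² = 0.2605 J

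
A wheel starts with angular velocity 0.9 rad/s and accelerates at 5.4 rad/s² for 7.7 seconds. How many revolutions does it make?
θ = ω₀t + ½αt² = 0.9×7.7 + ½×5.4×7.7² = 167.01 rad
Revolutions = θ/(2π) = 167.01/(2π) = 26.58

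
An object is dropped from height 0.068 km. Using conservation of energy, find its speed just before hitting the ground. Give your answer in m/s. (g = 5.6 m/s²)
mgh = ½mv² → v = √(2gh) = √(2×5.6×68) = 27.6 m/s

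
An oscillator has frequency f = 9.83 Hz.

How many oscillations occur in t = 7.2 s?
n = f×t = 9.83×7.2 = 70.78 oscillations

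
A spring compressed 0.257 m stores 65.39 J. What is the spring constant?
PE = ½kx² → k = 2PE/x² = 2×65.39/0.257² = 1980.0 N/m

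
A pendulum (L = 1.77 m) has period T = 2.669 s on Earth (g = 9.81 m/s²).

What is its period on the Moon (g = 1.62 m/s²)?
T = 2π√(L/g), so T_moon/T_earth = √(g_earth/g_moon)
T_moon = 2π√(1.77/1.62) = 6.568 s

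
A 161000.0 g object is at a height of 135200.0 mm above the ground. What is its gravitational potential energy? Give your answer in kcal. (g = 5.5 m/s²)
PE = mgh = 161 kg × 5.5 m/s² × 135.2 m = 1.197e+05 J = 28.61 kcal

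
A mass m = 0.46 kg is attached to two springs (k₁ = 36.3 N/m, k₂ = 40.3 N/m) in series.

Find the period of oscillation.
k_eq = k₁k₂/(k₁+k₂) = 19.1 N/m
T = 2π√(m/k_eq) = 2π√(0.46/19.1) = 0.9751 s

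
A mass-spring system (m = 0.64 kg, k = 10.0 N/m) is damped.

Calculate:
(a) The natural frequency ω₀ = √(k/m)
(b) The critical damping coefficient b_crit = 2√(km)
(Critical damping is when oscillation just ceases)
ω₀ = √(k/m) = √(10.0/0.64) = 3.953 rad/s
b_crit = 2√(km) = 2√(10.0×0.64) = 5.06 kg/s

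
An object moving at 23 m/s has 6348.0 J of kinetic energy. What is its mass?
KE = ½mv² → m = 2KE/v² = 2×6348.0/23² = 24.0 kg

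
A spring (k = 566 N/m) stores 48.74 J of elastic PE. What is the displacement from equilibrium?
PE = ½kx² → x = √(2PE/k) = √(2×48.74/566) = 0.415 m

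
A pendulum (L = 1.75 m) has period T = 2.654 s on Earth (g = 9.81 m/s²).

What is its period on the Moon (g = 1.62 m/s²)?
T = 2π√(L/g), so T_moon/T_earth = √(g_earth/g_moon)
T_moon = 2π√(1.75/1.62) = 6.53 s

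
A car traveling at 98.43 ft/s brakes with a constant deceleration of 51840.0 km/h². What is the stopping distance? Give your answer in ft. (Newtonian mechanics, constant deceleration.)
d = v₀² / (2a) (with unit conversion) = 369.1 ft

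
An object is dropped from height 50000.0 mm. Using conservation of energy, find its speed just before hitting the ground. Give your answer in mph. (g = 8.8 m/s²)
mgh = ½mv² → v = √(2gh) = √(2×8.8×50) = 29.66 m/s = 66.36 mph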